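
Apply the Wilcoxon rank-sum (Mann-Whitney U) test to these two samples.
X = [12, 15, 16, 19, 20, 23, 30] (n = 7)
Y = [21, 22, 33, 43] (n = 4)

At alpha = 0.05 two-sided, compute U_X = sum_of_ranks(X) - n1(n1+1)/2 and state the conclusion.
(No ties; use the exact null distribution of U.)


Step 1: Combine and sort all 11 observations; assign midranks.
sorted (value, group): (12,X), (15,X), (16,X), (19,X), (20,X), (21,Y), (22,Y), (23,X), (30,X), (33,Y), (43,Y)
ranks: 12->1, 15->2, 16->3, 19->4, 20->5, 21->6, 22->7, 23->8, 30->9, 33->10, 43->11
Step 2: Rank sum for X: R1 = 1 + 2 + 3 + 4 + 5 + 8 + 9 = 32.
Step 3: U_X = R1 - n1(n1+1)/2 = 32 - 7*8/2 = 32 - 28 = 4.
       U_Y = n1*n2 - U_X = 28 - 4 = 24.
Step 4: No ties, so the exact null distribution of U (based on enumerating the C(11,7) = 330 equally likely rank assignments) gives the two-sided p-value.
Step 5: p-value = 0.072727; compare to alpha = 0.05. fail to reject H0.

U_X = 4, p = 0.072727, fail to reject H0 at alpha = 0.05.


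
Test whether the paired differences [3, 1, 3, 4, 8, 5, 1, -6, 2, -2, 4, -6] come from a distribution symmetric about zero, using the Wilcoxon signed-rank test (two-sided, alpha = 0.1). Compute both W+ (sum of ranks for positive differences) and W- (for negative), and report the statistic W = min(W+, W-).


Step 1: Drop any zero differences (none here) and take |d_i|.
|d| = [3, 1, 3, 4, 8, 5, 1, 6, 2, 2, 4, 6]
Step 2: Midrank |d_i| (ties get averaged ranks).
ranks: |3|->5.5, |1|->1.5, |3|->5.5, |4|->7.5, |8|->12, |5|->9, |1|->1.5, |6|->10.5, |2|->3.5, |2|->3.5, |4|->7.5, |6|->10.5
Step 3: Attach original signs; sum ranks with positive sign and with negative sign.
W+ = 5.5 + 1.5 + 5.5 + 7.5 + 12 + 9 + 1.5 + 3.5 + 7.5 = 53.5
W- = 10.5 + 3.5 + 10.5 = 24.5
(Check: W+ + W- = 78 should equal n(n+1)/2 = 78.)
Step 4: Test statistic W = min(W+, W-) = 24.5.
Step 5: Ties in |d|, so use the tie-corrected normal approximation.
        E[W] = n(n+1)/4 = 12*13/4 = 39.
        Tie groups: |d|=1 (t=2), |d|=2 (t=2), |d|=3 (t=2), |d|=4 (t=2), |d|=6 (t=2); sum(t^3 - t) = 30.
        Var[W] = n(n+1)(2n+1)/24 - sum(t^3-t)/48 = 3900/24 - 30/48 = 161.875.
        z = (W - E[W]) / sqrt(Var[W]) = (24.5 - 39) / 12.7230 = -1.1397.
        Two-sided p = 2*Phi(z) = 0.254425.
Step 6: alpha = 0.1. fail to reject H0.

W+ = 53.5, W- = 24.5, W = min = 24.5, p = 0.254425, fail to reject H0.


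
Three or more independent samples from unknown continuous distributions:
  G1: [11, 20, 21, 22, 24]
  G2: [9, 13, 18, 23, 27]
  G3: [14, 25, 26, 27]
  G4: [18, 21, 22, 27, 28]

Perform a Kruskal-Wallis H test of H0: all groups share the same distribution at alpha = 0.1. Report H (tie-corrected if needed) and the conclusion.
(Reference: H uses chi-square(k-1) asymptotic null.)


Step 1: Combine all N = 19 observations and assign midranks.
sorted (value, group, rank): (9,G2,1), (11,G1,2), (13,G2,3), (14,G3,4), (18,G2,5.5), (18,G4,5.5), (20,G1,7), (21,G1,8.5), (21,G4,8.5), (22,G1,10.5), (22,G4,10.5), (23,G2,12), (24,G1,13), (25,G3,14), (26,G3,15), (27,G2,17), (27,G3,17), (27,G4,17), (28,G4,19)
Step 2: Sum ranks within each group.
R_1 = 41 (n_1 = 5)
R_2 = 38.5 (n_2 = 5)
R_3 = 50 (n_3 = 4)
R_4 = 60.5 (n_4 = 5)
Step 3: H = 12/(N(N+1)) * sum(R_i^2/n_i) - 3(N+1)
     = 12/(19*20) * (41^2/5 + 38.5^2/5 + 50^2/4 + 60.5^2/5) - 3*20
     = 0.031579 * 1989.7 - 60
     = 2.832632.
Step 4: Ties present; correction factor C = 1 - 42/(19^3 - 19) = 0.993860. Corrected H = 2.832632 / 0.993860 = 2.850132.
Step 5: Under H0, H ~ chi^2(3); p-value = 0.415314.
Step 6: alpha = 0.1. fail to reject H0.

H = 2.8501, df = 3, p = 0.415314, fail to reject H0.


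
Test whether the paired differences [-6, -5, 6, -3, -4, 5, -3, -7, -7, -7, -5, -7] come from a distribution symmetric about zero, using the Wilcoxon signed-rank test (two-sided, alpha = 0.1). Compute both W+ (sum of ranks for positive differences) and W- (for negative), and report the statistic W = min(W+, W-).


Step 1: Drop any zero differences (none here) and take |d_i|.
|d| = [6, 5, 6, 3, 4, 5, 3, 7, 7, 7, 5, 7]
Step 2: Midrank |d_i| (ties get averaged ranks).
ranks: |6|->7.5, |5|->5, |6|->7.5, |3|->1.5, |4|->3, |5|->5, |3|->1.5, |7|->10.5, |7|->10.5, |7|->10.5, |5|->5, |7|->10.5
Step 3: Attach original signs; sum ranks with positive sign and with negative sign.
W+ = 7.5 + 5 = 12.5
W- = 7.5 + 5 + 1.5 + 3 + 1.5 + 10.5 + 10.5 + 10.5 + 5 + 10.5 = 65.5
(Check: W+ + W- = 78 should equal n(n+1)/2 = 78.)
Step 4: Test statistic W = min(W+, W-) = 12.5.
Step 5: Ties in |d|, so use the tie-corrected normal approximation.
        E[W] = n(n+1)/4 = 12*13/4 = 39.
        Tie groups: |d|=3 (t=2), |d|=5 (t=3), |d|=6 (t=2), |d|=7 (t=4); sum(t^3 - t) = 96.
        Var[W] = n(n+1)(2n+1)/24 - sum(t^3-t)/48 = 3900/24 - 96/48 = 160.5.
        z = (W - E[W]) / sqrt(Var[W]) = (12.5 - 39) / 12.6689 = -2.0917.
        Two-sided p = 2*Phi(z) = 0.036461.
Step 6: alpha = 0.1. reject H0.

W+ = 12.5, W- = 65.5, W = min = 12.5, p = 0.036461, reject H0.


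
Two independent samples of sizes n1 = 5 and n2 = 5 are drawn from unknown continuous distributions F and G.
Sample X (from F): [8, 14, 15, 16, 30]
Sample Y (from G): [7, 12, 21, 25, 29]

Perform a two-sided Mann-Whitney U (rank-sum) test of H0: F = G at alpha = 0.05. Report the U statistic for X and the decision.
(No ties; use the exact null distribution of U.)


Step 1: Combine and sort all 10 observations; assign midranks.
sorted (value, group): (7,Y), (8,X), (12,Y), (14,X), (15,X), (16,X), (21,Y), (25,Y), (29,Y), (30,X)
ranks: 7->1, 8->2, 12->3, 14->4, 15->5, 16->6, 21->7, 25->8, 29->9, 30->10
Step 2: Rank sum for X: R1 = 2 + 4 + 5 + 6 + 10 = 27.
Step 3: U_X = R1 - n1(n1+1)/2 = 27 - 5*6/2 = 27 - 15 = 12.
       U_Y = n1*n2 - U_X = 25 - 12 = 13.
Step 4: No ties, so the exact null distribution of U (based on enumerating the C(10,5) = 252 equally likely rank assignments) gives the two-sided p-value.
Step 5: p-value = 1.000000; compare to alpha = 0.05. fail to reject H0.

U_X = 12, p = 1.000000, fail to reject H0 at alpha = 0.05.


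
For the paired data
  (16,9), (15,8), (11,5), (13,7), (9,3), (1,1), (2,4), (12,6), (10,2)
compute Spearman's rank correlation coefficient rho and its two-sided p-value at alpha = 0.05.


Step 1: Rank x and y separately (midranks; no ties here).
rank(x): 16->9, 15->8, 11->5, 13->7, 9->3, 1->1, 2->2, 12->6, 10->4
rank(y): 9->9, 8->8, 5->5, 7->7, 3->3, 1->1, 4->4, 6->6, 2->2
Step 2: d_i = R_x(i) - R_y(i); compute d_i^2.
  (9-9)^2=0, (8-8)^2=0, (5-5)^2=0, (7-7)^2=0, (3-3)^2=0, (1-1)^2=0, (2-4)^2=4, (6-6)^2=0, (4-2)^2=4
sum(d^2) = 8.
Step 3: rho = 1 - 6*8 / (9*(9^2 - 1)) = 1 - 48/720 = 0.933333.
Step 4: Under H0, t = rho * sqrt((n-2)/(1-rho^2)) = 6.8783 ~ t(7).
Step 5: Two-sided p-value from the t-distribution with 7 df = 0.000236.
Step 6: alpha = 0.05. reject H0.

rho = 0.9333, p = 0.000236, reject H0 at alpha = 0.05.


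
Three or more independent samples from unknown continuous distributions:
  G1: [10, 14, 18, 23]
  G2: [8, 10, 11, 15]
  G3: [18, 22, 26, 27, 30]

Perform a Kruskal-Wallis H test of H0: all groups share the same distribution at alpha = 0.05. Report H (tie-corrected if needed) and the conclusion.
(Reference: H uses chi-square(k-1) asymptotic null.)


Step 1: Combine all N = 13 observations and assign midranks.
sorted (value, group, rank): (8,G2,1), (10,G1,2.5), (10,G2,2.5), (11,G2,4), (14,G1,5), (15,G2,6), (18,G1,7.5), (18,G3,7.5), (22,G3,9), (23,G1,10), (26,G3,11), (27,G3,12), (30,G3,13)
Step 2: Sum ranks within each group.
R_1 = 25 (n_1 = 4)
R_2 = 13.5 (n_2 = 4)
R_3 = 52.5 (n_3 = 5)
Step 3: H = 12/(N(N+1)) * sum(R_i^2/n_i) - 3(N+1)
     = 12/(13*14) * (25^2/4 + 13.5^2/4 + 52.5^2/5) - 3*14
     = 0.065934 * 753.062 - 42
     = 7.652473.
Step 4: Ties present; correction factor C = 1 - 12/(13^3 - 13) = 0.994505. Corrected H = 7.652473 / 0.994505 = 7.694751.
Step 5: Under H0, H ~ chi^2(2); p-value = 0.021336.
Step 6: alpha = 0.05. reject H0.

H = 7.6948, df = 2, p = 0.021336, reject H0.


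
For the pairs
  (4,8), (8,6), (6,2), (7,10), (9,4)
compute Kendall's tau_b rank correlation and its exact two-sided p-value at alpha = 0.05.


Step 1: Enumerate the 10 unordered pairs (i,j) with i<j and classify each by sign(x_j-x_i) * sign(y_j-y_i).
  (1,2):dx=+4,dy=-2->D; (1,3):dx=+2,dy=-6->D; (1,4):dx=+3,dy=+2->C; (1,5):dx=+5,dy=-4->D
  (2,3):dx=-2,dy=-4->C; (2,4):dx=-1,dy=+4->D; (2,5):dx=+1,dy=-2->D; (3,4):dx=+1,dy=+8->C
  (3,5):dx=+3,dy=+2->C; (4,5):dx=+2,dy=-6->D
Step 2: C = 4, D = 6, total pairs = 10.
Step 3: tau = (C - D)/(n(n-1)/2) = (4 - 6)/10 = -0.200000.
Step 4: Exact two-sided p-value (enumerate n! = 120 permutations of y under H0): p = 0.816667.
Step 5: alpha = 0.05. fail to reject H0.

tau_b = -0.2000 (C=4, D=6), p = 0.816667, fail to reject H0.


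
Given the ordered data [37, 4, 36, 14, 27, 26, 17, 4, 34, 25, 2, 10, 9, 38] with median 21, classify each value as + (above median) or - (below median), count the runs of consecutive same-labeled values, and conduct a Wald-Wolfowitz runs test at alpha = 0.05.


Step 1: Compute median = 21; label A = above, B = below.
Labels in order: ABABAABBAABBBA  (n_A = 7, n_B = 7)
Step 2: Count runs R = 9.
Step 3: Under H0 (random ordering), E[R] = 2*n_A*n_B/(n_A+n_B) + 1 = 2*7*7/14 + 1 = 8.0000.
        Var[R] = 2*n_A*n_B*(2*n_A*n_B - n_A - n_B) / ((n_A+n_B)^2 * (n_A+n_B-1)) = 8232/2548 = 3.2308.
        SD[R] = 1.7974.
Step 4: Continuity-corrected z = (R - 0.5 - E[R]) / SD[R] = (9 - 0.5 - 8.0000) / 1.7974 = 0.2782.
Step 5: Two-sided p-value via normal approximation = 2*(1 - Phi(|z|)) = 0.780879.
Step 6: alpha = 0.05. fail to reject H0.

R = 9, z = 0.2782, p = 0.780879, fail to reject H0.


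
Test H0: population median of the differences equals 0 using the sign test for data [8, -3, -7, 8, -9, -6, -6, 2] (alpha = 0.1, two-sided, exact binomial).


Step 1: Discard zero differences. Original n = 8; n_eff = number of nonzero differences = 8.
Nonzero differences (with sign): +8, -3, -7, +8, -9, -6, -6, +2
Step 2: Count signs: positive = 3, negative = 5.
Step 3: Under H0: P(positive) = 0.5, so the number of positives S ~ Bin(8, 0.5).
Step 4: Two-sided exact p-value = sum of Bin(8,0.5) probabilities at or below the observed probability = 0.726562.
Step 5: alpha = 0.1. fail to reject H0.

n_eff = 8, pos = 3, neg = 5, p = 0.726562, fail to reject H0.


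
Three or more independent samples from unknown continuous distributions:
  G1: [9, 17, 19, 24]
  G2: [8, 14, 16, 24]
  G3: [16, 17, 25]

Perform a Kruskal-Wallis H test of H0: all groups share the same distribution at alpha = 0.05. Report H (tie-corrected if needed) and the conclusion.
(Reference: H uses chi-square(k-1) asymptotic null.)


Step 1: Combine all N = 11 observations and assign midranks.
sorted (value, group, rank): (8,G2,1), (9,G1,2), (14,G2,3), (16,G2,4.5), (16,G3,4.5), (17,G1,6.5), (17,G3,6.5), (19,G1,8), (24,G1,9.5), (24,G2,9.5), (25,G3,11)
Step 2: Sum ranks within each group.
R_1 = 26 (n_1 = 4)
R_2 = 18 (n_2 = 4)
R_3 = 22 (n_3 = 3)
Step 3: H = 12/(N(N+1)) * sum(R_i^2/n_i) - 3(N+1)
     = 12/(11*12) * (26^2/4 + 18^2/4 + 22^2/3) - 3*12
     = 0.090909 * 411.333 - 36
     = 1.393939.
Step 4: Ties present; correction factor C = 1 - 18/(11^3 - 11) = 0.986364. Corrected H = 1.393939 / 0.986364 = 1.413210.
Step 5: Under H0, H ~ chi^2(2); p-value = 0.493316.
Step 6: alpha = 0.05. fail to reject H0.

H = 1.4132, df = 2, p = 0.493316, fail to reject H0.


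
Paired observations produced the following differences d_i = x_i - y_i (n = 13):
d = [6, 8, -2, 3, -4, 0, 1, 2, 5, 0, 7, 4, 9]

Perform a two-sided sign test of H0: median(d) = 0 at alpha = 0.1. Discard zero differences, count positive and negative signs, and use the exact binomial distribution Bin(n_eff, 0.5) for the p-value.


Step 1: Discard zero differences. Original n = 13; n_eff = number of nonzero differences = 11.
Nonzero differences (with sign): +6, +8, -2, +3, -4, +1, +2, +5, +7, +4, +9
Step 2: Count signs: positive = 9, negative = 2.
Step 3: Under H0: P(positive) = 0.5, so the number of positives S ~ Bin(11, 0.5).
Step 4: Two-sided exact p-value = sum of Bin(11,0.5) probabilities at or below the observed probability = 0.065430.
Step 5: alpha = 0.1. reject H0.

n_eff = 11, pos = 9, neg = 2, p = 0.065430, reject H0.


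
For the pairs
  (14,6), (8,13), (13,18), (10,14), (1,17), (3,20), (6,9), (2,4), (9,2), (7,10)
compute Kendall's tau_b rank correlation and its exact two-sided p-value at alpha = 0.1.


Step 1: Enumerate the 45 unordered pairs (i,j) with i<j and classify each by sign(x_j-x_i) * sign(y_j-y_i).
  (1,2):dx=-6,dy=+7->D; (1,3):dx=-1,dy=+12->D; (1,4):dx=-4,dy=+8->D; (1,5):dx=-13,dy=+11->D
  (1,6):dx=-11,dy=+14->D; (1,7):dx=-8,dy=+3->D; (1,8):dx=-12,dy=-2->C; (1,9):dx=-5,dy=-4->C
  (1,10):dx=-7,dy=+4->D; (2,3):dx=+5,dy=+5->C; (2,4):dx=+2,dy=+1->C; (2,5):dx=-7,dy=+4->D
  (2,6):dx=-5,dy=+7->D; (2,7):dx=-2,dy=-4->C; (2,8):dx=-6,dy=-9->C; (2,9):dx=+1,dy=-11->D
  (2,10):dx=-1,dy=-3->C; (3,4):dx=-3,dy=-4->C; (3,5):dx=-12,dy=-1->C; (3,6):dx=-10,dy=+2->D
  (3,7):dx=-7,dy=-9->C; (3,8):dx=-11,dy=-14->C; (3,9):dx=-4,dy=-16->C; (3,10):dx=-6,dy=-8->C
  (4,5):dx=-9,dy=+3->D; (4,6):dx=-7,dy=+6->D; (4,7):dx=-4,dy=-5->C; (4,8):dx=-8,dy=-10->C
  (4,9):dx=-1,dy=-12->C; (4,10):dx=-3,dy=-4->C; (5,6):dx=+2,dy=+3->C; (5,7):dx=+5,dy=-8->D
  (5,8):dx=+1,dy=-13->D; (5,9):dx=+8,dy=-15->D; (5,10):dx=+6,dy=-7->D; (6,7):dx=+3,dy=-11->D
  (6,8):dx=-1,dy=-16->C; (6,9):dx=+6,dy=-18->D; (6,10):dx=+4,dy=-10->D; (7,8):dx=-4,dy=-5->C
  (7,9):dx=+3,dy=-7->D; (7,10):dx=+1,dy=+1->C; (8,9):dx=+7,dy=-2->D; (8,10):dx=+5,dy=+6->C
  (9,10):dx=-2,dy=+8->D
Step 2: C = 22, D = 23, total pairs = 45.
Step 3: tau = (C - D)/(n(n-1)/2) = (22 - 23)/45 = -0.022222.
Step 4: Exact two-sided p-value (enumerate n! = 3628800 permutations of y under H0): p = 1.000000.
Step 5: alpha = 0.1. fail to reject H0.

tau_b = -0.0222 (C=22, D=23), p = 1.000000, fail to reject H0.


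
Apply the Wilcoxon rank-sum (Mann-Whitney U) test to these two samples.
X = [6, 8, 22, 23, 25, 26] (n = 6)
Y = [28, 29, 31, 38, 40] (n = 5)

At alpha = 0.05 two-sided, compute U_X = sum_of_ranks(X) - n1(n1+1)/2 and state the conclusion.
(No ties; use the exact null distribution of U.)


Step 1: Combine and sort all 11 observations; assign midranks.
sorted (value, group): (6,X), (8,X), (22,X), (23,X), (25,X), (26,X), (28,Y), (29,Y), (31,Y), (38,Y), (40,Y)
ranks: 6->1, 8->2, 22->3, 23->4, 25->5, 26->6, 28->7, 29->8, 31->9, 38->10, 40->11
Step 2: Rank sum for X: R1 = 1 + 2 + 3 + 4 + 5 + 6 = 21.
Step 3: U_X = R1 - n1(n1+1)/2 = 21 - 6*7/2 = 21 - 21 = 0.
       U_Y = n1*n2 - U_X = 30 - 0 = 30.
Step 4: No ties, so the exact null distribution of U (based on enumerating the C(11,6) = 462 equally likely rank assignments) gives the two-sided p-value.
Step 5: p-value = 0.004329; compare to alpha = 0.05. reject H0.

U_X = 0, p = 0.004329, reject H0 at alpha = 0.05.


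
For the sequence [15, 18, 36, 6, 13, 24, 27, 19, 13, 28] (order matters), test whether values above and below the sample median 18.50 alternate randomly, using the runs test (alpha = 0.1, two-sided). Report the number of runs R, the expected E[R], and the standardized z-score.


Step 1: Compute median = 18.50; label A = above, B = below.
Labels in order: BBABBAAABA  (n_A = 5, n_B = 5)
Step 2: Count runs R = 6.
Step 3: Under H0 (random ordering), E[R] = 2*n_A*n_B/(n_A+n_B) + 1 = 2*5*5/10 + 1 = 6.0000.
        Var[R] = 2*n_A*n_B*(2*n_A*n_B - n_A - n_B) / ((n_A+n_B)^2 * (n_A+n_B-1)) = 2000/900 = 2.2222.
        SD[R] = 1.4907.
Step 4: R = E[R], so z = 0 with no continuity correction.
Step 5: Two-sided p-value via normal approximation = 2*(1 - Phi(|z|)) = 1.000000.
Step 6: alpha = 0.1. fail to reject H0.

R = 6, z = 0.0000, p = 1.000000, fail to reject H0.


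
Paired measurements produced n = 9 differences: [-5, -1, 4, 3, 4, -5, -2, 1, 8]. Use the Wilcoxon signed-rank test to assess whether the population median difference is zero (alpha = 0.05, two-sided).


Step 1: Drop any zero differences (none here) and take |d_i|.
|d| = [5, 1, 4, 3, 4, 5, 2, 1, 8]
Step 2: Midrank |d_i| (ties get averaged ranks).
ranks: |5|->7.5, |1|->1.5, |4|->5.5, |3|->4, |4|->5.5, |5|->7.5, |2|->3, |1|->1.5, |8|->9
Step 3: Attach original signs; sum ranks with positive sign and with negative sign.
W+ = 5.5 + 4 + 5.5 + 1.5 + 9 = 25.5
W- = 7.5 + 1.5 + 7.5 + 3 = 19.5
(Check: W+ + W- = 45 should equal n(n+1)/2 = 45.)
Step 4: Test statistic W = min(W+, W-) = 19.5.
Step 5: Ties in |d|, so use the tie-corrected normal approximation.
        E[W] = n(n+1)/4 = 9*10/4 = 22.5.
        Tie groups: |d|=1 (t=2), |d|=4 (t=2), |d|=5 (t=2); sum(t^3 - t) = 18.
        Var[W] = n(n+1)(2n+1)/24 - sum(t^3-t)/48 = 1710/24 - 18/48 = 70.875.
        z = (W - E[W]) / sqrt(Var[W]) = (19.5 - 22.5) / 8.4187 = -0.3563.
        Two-sided p = 2*Phi(z) = 0.721580.
Step 6: alpha = 0.05. fail to reject H0.

W+ = 25.5, W- = 19.5, W = min = 19.5, p = 0.721580, fail to reject H0.


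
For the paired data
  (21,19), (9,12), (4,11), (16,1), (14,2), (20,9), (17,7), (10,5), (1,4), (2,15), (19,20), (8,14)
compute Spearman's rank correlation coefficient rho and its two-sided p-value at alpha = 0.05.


Step 1: Rank x and y separately (midranks; no ties here).
rank(x): 21->12, 9->5, 4->3, 16->8, 14->7, 20->11, 17->9, 10->6, 1->1, 2->2, 19->10, 8->4
rank(y): 19->11, 12->8, 11->7, 1->1, 2->2, 9->6, 7->5, 5->4, 4->3, 15->10, 20->12, 14->9
Step 2: d_i = R_x(i) - R_y(i); compute d_i^2.
  (12-11)^2=1, (5-8)^2=9, (3-7)^2=16, (8-1)^2=49, (7-2)^2=25, (11-6)^2=25, (9-5)^2=16, (6-4)^2=4, (1-3)^2=4, (2-10)^2=64, (10-12)^2=4, (4-9)^2=25
sum(d^2) = 242.
Step 3: rho = 1 - 6*242 / (12*(12^2 - 1)) = 1 - 1452/1716 = 0.153846.
Step 4: Under H0, t = rho * sqrt((n-2)/(1-rho^2)) = 0.4924 ~ t(10).
Step 5: Two-sided p-value from the t-distribution with 10 df = 0.633091.
Step 6: alpha = 0.05. fail to reject H0.

rho = 0.1538, p = 0.633091, fail to reject H0 at alpha = 0.05.


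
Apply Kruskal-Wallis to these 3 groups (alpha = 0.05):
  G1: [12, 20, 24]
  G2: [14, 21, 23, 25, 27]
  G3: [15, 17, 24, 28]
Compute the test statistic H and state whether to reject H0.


Step 1: Combine all N = 12 observations and assign midranks.
sorted (value, group, rank): (12,G1,1), (14,G2,2), (15,G3,3), (17,G3,4), (20,G1,5), (21,G2,6), (23,G2,7), (24,G1,8.5), (24,G3,8.5), (25,G2,10), (27,G2,11), (28,G3,12)
Step 2: Sum ranks within each group.
R_1 = 14.5 (n_1 = 3)
R_2 = 36 (n_2 = 5)
R_3 = 27.5 (n_3 = 4)
Step 3: H = 12/(N(N+1)) * sum(R_i^2/n_i) - 3(N+1)
     = 12/(12*13) * (14.5^2/3 + 36^2/5 + 27.5^2/4) - 3*13
     = 0.076923 * 518.346 - 39
     = 0.872756.
Step 4: Ties present; correction factor C = 1 - 6/(12^3 - 12) = 0.996503. Corrected H = 0.872756 / 0.996503 = 0.875819.
Step 5: Under H0, H ~ chi^2(2); p-value = 0.645384.
Step 6: alpha = 0.05. fail to reject H0.

H = 0.8758, df = 2, p = 0.645384, fail to reject H0.


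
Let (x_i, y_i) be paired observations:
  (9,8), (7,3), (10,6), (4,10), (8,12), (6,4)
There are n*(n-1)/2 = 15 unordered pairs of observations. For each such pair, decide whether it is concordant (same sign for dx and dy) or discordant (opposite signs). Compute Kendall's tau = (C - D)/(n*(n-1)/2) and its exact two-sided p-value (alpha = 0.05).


Step 1: Enumerate the 15 unordered pairs (i,j) with i<j and classify each by sign(x_j-x_i) * sign(y_j-y_i).
  (1,2):dx=-2,dy=-5->C; (1,3):dx=+1,dy=-2->D; (1,4):dx=-5,dy=+2->D; (1,5):dx=-1,dy=+4->D
  (1,6):dx=-3,dy=-4->C; (2,3):dx=+3,dy=+3->C; (2,4):dx=-3,dy=+7->D; (2,5):dx=+1,dy=+9->C
  (2,6):dx=-1,dy=+1->D; (3,4):dx=-6,dy=+4->D; (3,5):dx=-2,dy=+6->D; (3,6):dx=-4,dy=-2->C
  (4,5):dx=+4,dy=+2->C; (4,6):dx=+2,dy=-6->D; (5,6):dx=-2,dy=-8->C
Step 2: C = 7, D = 8, total pairs = 15.
Step 3: tau = (C - D)/(n(n-1)/2) = (7 - 8)/15 = -0.066667.
Step 4: Exact two-sided p-value (enumerate n! = 720 permutations of y under H0): p = 1.000000.
Step 5: alpha = 0.05. fail to reject H0.

tau_b = -0.0667 (C=7, D=8), p = 1.000000, fail to reject H0.


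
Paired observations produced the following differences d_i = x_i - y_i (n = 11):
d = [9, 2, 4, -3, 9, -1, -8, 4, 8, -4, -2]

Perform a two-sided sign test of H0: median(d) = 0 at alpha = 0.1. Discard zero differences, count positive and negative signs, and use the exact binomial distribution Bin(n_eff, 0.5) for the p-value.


Step 1: Discard zero differences. Original n = 11; n_eff = number of nonzero differences = 11.
Nonzero differences (with sign): +9, +2, +4, -3, +9, -1, -8, +4, +8, -4, -2
Step 2: Count signs: positive = 6, negative = 5.
Step 3: Under H0: P(positive) = 0.5, so the number of positives S ~ Bin(11, 0.5).
Step 4: Two-sided exact p-value = sum of Bin(11,0.5) probabilities at or below the observed probability = 1.000000.
Step 5: alpha = 0.1. fail to reject H0.

n_eff = 11, pos = 6, neg = 5, p = 1.000000, fail to reject H0.


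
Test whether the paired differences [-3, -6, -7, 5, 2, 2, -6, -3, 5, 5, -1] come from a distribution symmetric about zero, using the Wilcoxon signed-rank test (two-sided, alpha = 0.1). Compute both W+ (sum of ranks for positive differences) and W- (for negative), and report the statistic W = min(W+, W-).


Step 1: Drop any zero differences (none here) and take |d_i|.
|d| = [3, 6, 7, 5, 2, 2, 6, 3, 5, 5, 1]
Step 2: Midrank |d_i| (ties get averaged ranks).
ranks: |3|->4.5, |6|->9.5, |7|->11, |5|->7, |2|->2.5, |2|->2.5, |6|->9.5, |3|->4.5, |5|->7, |5|->7, |1|->1
Step 3: Attach original signs; sum ranks with positive sign and with negative sign.
W+ = 7 + 2.5 + 2.5 + 7 + 7 = 26
W- = 4.5 + 9.5 + 11 + 9.5 + 4.5 + 1 = 40
(Check: W+ + W- = 66 should equal n(n+1)/2 = 66.)
Step 4: Test statistic W = min(W+, W-) = 26.
Step 5: Ties in |d|, so use the tie-corrected normal approximation.
        E[W] = n(n+1)/4 = 11*12/4 = 33.
        Tie groups: |d|=2 (t=2), |d|=3 (t=2), |d|=5 (t=3), |d|=6 (t=2); sum(t^3 - t) = 42.
        Var[W] = n(n+1)(2n+1)/24 - sum(t^3-t)/48 = 3036/24 - 42/48 = 125.625.
        z = (W - E[W]) / sqrt(Var[W]) = (26 - 33) / 11.2083 = -0.6245.
        Two-sided p = 2*Phi(z) = 0.532273.
Step 6: alpha = 0.1. fail to reject H0.

W+ = 26, W- = 40, W = min = 26, p = 0.532273, fail to reject H0.


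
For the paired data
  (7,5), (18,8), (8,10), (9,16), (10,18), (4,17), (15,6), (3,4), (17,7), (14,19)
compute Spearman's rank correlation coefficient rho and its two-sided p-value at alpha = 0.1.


Step 1: Rank x and y separately (midranks; no ties here).
rank(x): 7->3, 18->10, 8->4, 9->5, 10->6, 4->2, 15->8, 3->1, 17->9, 14->7
rank(y): 5->2, 8->5, 10->6, 16->7, 18->9, 17->8, 6->3, 4->1, 7->4, 19->10
Step 2: d_i = R_x(i) - R_y(i); compute d_i^2.
  (3-2)^2=1, (10-5)^2=25, (4-6)^2=4, (5-7)^2=4, (6-9)^2=9, (2-8)^2=36, (8-3)^2=25, (1-1)^2=0, (9-4)^2=25, (7-10)^2=9
sum(d^2) = 138.
Step 3: rho = 1 - 6*138 / (10*(10^2 - 1)) = 1 - 828/990 = 0.163636.
Step 4: Under H0, t = rho * sqrt((n-2)/(1-rho^2)) = 0.4692 ~ t(8).
Step 5: Two-sided p-value from the t-distribution with 8 df = 0.651477.
Step 6: alpha = 0.1. fail to reject H0.

rho = 0.1636, p = 0.651477, fail to reject H0 at alpha = 0.1.


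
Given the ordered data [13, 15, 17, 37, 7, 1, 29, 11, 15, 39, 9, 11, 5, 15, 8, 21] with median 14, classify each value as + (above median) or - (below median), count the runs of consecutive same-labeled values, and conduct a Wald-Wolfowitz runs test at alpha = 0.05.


Step 1: Compute median = 14; label A = above, B = below.
Labels in order: BAAABBABAABBBABA  (n_A = 8, n_B = 8)
Step 2: Count runs R = 10.
Step 3: Under H0 (random ordering), E[R] = 2*n_A*n_B/(n_A+n_B) + 1 = 2*8*8/16 + 1 = 9.0000.
        Var[R] = 2*n_A*n_B*(2*n_A*n_B - n_A - n_B) / ((n_A+n_B)^2 * (n_A+n_B-1)) = 14336/3840 = 3.7333.
        SD[R] = 1.9322.
Step 4: Continuity-corrected z = (R - 0.5 - E[R]) / SD[R] = (10 - 0.5 - 9.0000) / 1.9322 = 0.2588.
Step 5: Two-sided p-value via normal approximation = 2*(1 - Phi(|z|)) = 0.795809.
Step 6: alpha = 0.05. fail to reject H0.

R = 10, z = 0.2588, p = 0.795809, fail to reject H0.


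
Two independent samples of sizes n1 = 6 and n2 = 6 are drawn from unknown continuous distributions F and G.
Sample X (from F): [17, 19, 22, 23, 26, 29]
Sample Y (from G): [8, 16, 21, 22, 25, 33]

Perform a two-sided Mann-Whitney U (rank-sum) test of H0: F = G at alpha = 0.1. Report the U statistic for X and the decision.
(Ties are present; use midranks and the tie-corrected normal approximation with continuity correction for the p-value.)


Step 1: Combine and sort all 12 observations; assign midranks.
sorted (value, group): (8,Y), (16,Y), (17,X), (19,X), (21,Y), (22,X), (22,Y), (23,X), (25,Y), (26,X), (29,X), (33,Y)
ranks: 8->1, 16->2, 17->3, 19->4, 21->5, 22->6.5, 22->6.5, 23->8, 25->9, 26->10, 29->11, 33->12
Step 2: Rank sum for X: R1 = 3 + 4 + 6.5 + 8 + 10 + 11 = 42.5.
Step 3: U_X = R1 - n1(n1+1)/2 = 42.5 - 6*7/2 = 42.5 - 21 = 21.5.
       U_Y = n1*n2 - U_X = 36 - 21.5 = 14.5.
Step 4: Ties are present, so use the tie-corrected normal approximation (with continuity correction) for the p-value.
Step 5: p-value = 0.630356; compare to alpha = 0.1. fail to reject H0.

U_X = 21.5, p = 0.630356, fail to reject H0 at alpha = 0.1.


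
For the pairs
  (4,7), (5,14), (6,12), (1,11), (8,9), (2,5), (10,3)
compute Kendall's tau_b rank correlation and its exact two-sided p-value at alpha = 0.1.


Step 1: Enumerate the 21 unordered pairs (i,j) with i<j and classify each by sign(x_j-x_i) * sign(y_j-y_i).
  (1,2):dx=+1,dy=+7->C; (1,3):dx=+2,dy=+5->C; (1,4):dx=-3,dy=+4->D; (1,5):dx=+4,dy=+2->C
  (1,6):dx=-2,dy=-2->C; (1,7):dx=+6,dy=-4->D; (2,3):dx=+1,dy=-2->D; (2,4):dx=-4,dy=-3->C
  (2,5):dx=+3,dy=-5->D; (2,6):dx=-3,dy=-9->C; (2,7):dx=+5,dy=-11->D; (3,4):dx=-5,dy=-1->C
  (3,5):dx=+2,dy=-3->D; (3,6):dx=-4,dy=-7->C; (3,7):dx=+4,dy=-9->D; (4,5):dx=+7,dy=-2->D
  (4,6):dx=+1,dy=-6->D; (4,7):dx=+9,dy=-8->D; (5,6):dx=-6,dy=-4->C; (5,7):dx=+2,dy=-6->D
  (6,7):dx=+8,dy=-2->D
Step 2: C = 9, D = 12, total pairs = 21.
Step 3: tau = (C - D)/(n(n-1)/2) = (9 - 12)/21 = -0.142857.
Step 4: Exact two-sided p-value (enumerate n! = 5040 permutations of y under H0): p = 0.772619.
Step 5: alpha = 0.1. fail to reject H0.

tau_b = -0.1429 (C=9, D=12), p = 0.772619, fail to reject H0.


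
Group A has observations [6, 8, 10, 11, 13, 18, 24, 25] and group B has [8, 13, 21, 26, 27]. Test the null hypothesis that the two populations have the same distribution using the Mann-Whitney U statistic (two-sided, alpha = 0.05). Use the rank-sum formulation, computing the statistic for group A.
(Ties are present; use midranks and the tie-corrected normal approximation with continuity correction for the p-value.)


Step 1: Combine and sort all 13 observations; assign midranks.
sorted (value, group): (6,X), (8,X), (8,Y), (10,X), (11,X), (13,X), (13,Y), (18,X), (21,Y), (24,X), (25,X), (26,Y), (27,Y)
ranks: 6->1, 8->2.5, 8->2.5, 10->4, 11->5, 13->6.5, 13->6.5, 18->8, 21->9, 24->10, 25->11, 26->12, 27->13
Step 2: Rank sum for X: R1 = 1 + 2.5 + 4 + 5 + 6.5 + 8 + 10 + 11 = 48.
Step 3: U_X = R1 - n1(n1+1)/2 = 48 - 8*9/2 = 48 - 36 = 12.
       U_Y = n1*n2 - U_X = 40 - 12 = 28.
Step 4: Ties are present, so use the tie-corrected normal approximation (with continuity correction) for the p-value.
Step 5: p-value = 0.270933; compare to alpha = 0.05. fail to reject H0.

U_X = 12, p = 0.270933, fail to reject H0 at alpha = 0.05.


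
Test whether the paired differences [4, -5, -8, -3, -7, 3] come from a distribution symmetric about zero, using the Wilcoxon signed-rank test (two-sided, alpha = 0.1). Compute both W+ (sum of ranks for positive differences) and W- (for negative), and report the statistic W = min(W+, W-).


Step 1: Drop any zero differences (none here) and take |d_i|.
|d| = [4, 5, 8, 3, 7, 3]
Step 2: Midrank |d_i| (ties get averaged ranks).
ranks: |4|->3, |5|->4, |8|->6, |3|->1.5, |7|->5, |3|->1.5
Step 3: Attach original signs; sum ranks with positive sign and with negative sign.
W+ = 3 + 1.5 = 4.5
W- = 4 + 6 + 1.5 + 5 = 16.5
(Check: W+ + W- = 21 should equal n(n+1)/2 = 21.)
Step 4: Test statistic W = min(W+, W-) = 4.5.
Step 5: Ties in |d|, so use the tie-corrected normal approximation.
        E[W] = n(n+1)/4 = 6*7/4 = 10.5.
        Tie groups: |d|=3 (t=2); sum(t^3 - t) = 6.
        Var[W] = n(n+1)(2n+1)/24 - sum(t^3-t)/48 = 546/24 - 6/48 = 22.625.
        z = (W - E[W]) / sqrt(Var[W]) = (4.5 - 10.5) / 4.7566 = -1.2614.
        Two-sided p = 2*Phi(z) = 0.207160.
Step 6: alpha = 0.1. fail to reject H0.

W+ = 4.5, W- = 16.5, W = min = 4.5, p = 0.207160, fail to reject H0.


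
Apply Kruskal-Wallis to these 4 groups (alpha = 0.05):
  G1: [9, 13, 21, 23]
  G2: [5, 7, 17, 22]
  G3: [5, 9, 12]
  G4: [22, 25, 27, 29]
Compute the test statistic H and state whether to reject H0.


Step 1: Combine all N = 15 observations and assign midranks.
sorted (value, group, rank): (5,G2,1.5), (5,G3,1.5), (7,G2,3), (9,G1,4.5), (9,G3,4.5), (12,G3,6), (13,G1,7), (17,G2,8), (21,G1,9), (22,G2,10.5), (22,G4,10.5), (23,G1,12), (25,G4,13), (27,G4,14), (29,G4,15)
Step 2: Sum ranks within each group.
R_1 = 32.5 (n_1 = 4)
R_2 = 23 (n_2 = 4)
R_3 = 12 (n_3 = 3)
R_4 = 52.5 (n_4 = 4)
Step 3: H = 12/(N(N+1)) * sum(R_i^2/n_i) - 3(N+1)
     = 12/(15*16) * (32.5^2/4 + 23^2/4 + 12^2/3 + 52.5^2/4) - 3*16
     = 0.050000 * 1133.38 - 48
     = 8.668750.
Step 4: Ties present; correction factor C = 1 - 18/(15^3 - 15) = 0.994643. Corrected H = 8.668750 / 0.994643 = 8.715440.
Step 5: Under H0, H ~ chi^2(3); p-value = 0.033324.
Step 6: alpha = 0.05. reject H0.

H = 8.7154, df = 3, p = 0.033324, reject H0.


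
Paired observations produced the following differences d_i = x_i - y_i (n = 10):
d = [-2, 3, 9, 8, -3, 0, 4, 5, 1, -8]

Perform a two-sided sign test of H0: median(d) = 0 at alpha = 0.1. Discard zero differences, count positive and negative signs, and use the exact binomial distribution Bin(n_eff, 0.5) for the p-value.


Step 1: Discard zero differences. Original n = 10; n_eff = number of nonzero differences = 9.
Nonzero differences (with sign): -2, +3, +9, +8, -3, +4, +5, +1, -8
Step 2: Count signs: positive = 6, negative = 3.
Step 3: Under H0: P(positive) = 0.5, so the number of positives S ~ Bin(9, 0.5).
Step 4: Two-sided exact p-value = sum of Bin(9,0.5) probabilities at or below the observed probability = 0.507812.
Step 5: alpha = 0.1. fail to reject H0.

n_eff = 9, pos = 6, neg = 3, p = 0.507812, fail to reject H0.


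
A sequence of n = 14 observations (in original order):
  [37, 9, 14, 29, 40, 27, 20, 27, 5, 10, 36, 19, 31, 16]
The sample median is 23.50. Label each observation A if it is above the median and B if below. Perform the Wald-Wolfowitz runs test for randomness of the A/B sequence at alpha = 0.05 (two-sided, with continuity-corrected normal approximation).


Step 1: Compute median = 23.50; label A = above, B = below.
Labels in order: ABBAAABABBABAB  (n_A = 7, n_B = 7)
Step 2: Count runs R = 10.
Step 3: Under H0 (random ordering), E[R] = 2*n_A*n_B/(n_A+n_B) + 1 = 2*7*7/14 + 1 = 8.0000.
        Var[R] = 2*n_A*n_B*(2*n_A*n_B - n_A - n_B) / ((n_A+n_B)^2 * (n_A+n_B-1)) = 8232/2548 = 3.2308.
        SD[R] = 1.7974.
Step 4: Continuity-corrected z = (R - 0.5 - E[R]) / SD[R] = (10 - 0.5 - 8.0000) / 1.7974 = 0.8345.
Step 5: Two-sided p-value via normal approximation = 2*(1 - Phi(|z|)) = 0.403986.
Step 6: alpha = 0.05. fail to reject H0.

R = 10, z = 0.8345, p = 0.403986, fail to reject H0.


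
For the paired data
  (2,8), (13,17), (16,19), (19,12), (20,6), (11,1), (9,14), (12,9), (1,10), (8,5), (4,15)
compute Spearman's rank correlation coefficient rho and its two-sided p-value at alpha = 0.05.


Step 1: Rank x and y separately (midranks; no ties here).
rank(x): 2->2, 13->8, 16->9, 19->10, 20->11, 11->6, 9->5, 12->7, 1->1, 8->4, 4->3
rank(y): 8->4, 17->10, 19->11, 12->7, 6->3, 1->1, 14->8, 9->5, 10->6, 5->2, 15->9
Step 2: d_i = R_x(i) - R_y(i); compute d_i^2.
  (2-4)^2=4, (8-10)^2=4, (9-11)^2=4, (10-7)^2=9, (11-3)^2=64, (6-1)^2=25, (5-8)^2=9, (7-5)^2=4, (1-6)^2=25, (4-2)^2=4, (3-9)^2=36
sum(d^2) = 188.
Step 3: rho = 1 - 6*188 / (11*(11^2 - 1)) = 1 - 1128/1320 = 0.145455.
Step 4: Under H0, t = rho * sqrt((n-2)/(1-rho^2)) = 0.4411 ~ t(9).
Step 5: Two-sided p-value from the t-distribution with 9 df = 0.669579.
Step 6: alpha = 0.05. fail to reject H0.

rho = 0.1455, p = 0.669579, fail to reject H0 at alpha = 0.05.


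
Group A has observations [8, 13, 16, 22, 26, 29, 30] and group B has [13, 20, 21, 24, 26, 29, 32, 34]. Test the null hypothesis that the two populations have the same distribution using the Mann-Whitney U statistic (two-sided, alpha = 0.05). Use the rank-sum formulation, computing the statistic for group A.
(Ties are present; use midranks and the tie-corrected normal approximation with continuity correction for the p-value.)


Step 1: Combine and sort all 15 observations; assign midranks.
sorted (value, group): (8,X), (13,X), (13,Y), (16,X), (20,Y), (21,Y), (22,X), (24,Y), (26,X), (26,Y), (29,X), (29,Y), (30,X), (32,Y), (34,Y)
ranks: 8->1, 13->2.5, 13->2.5, 16->4, 20->5, 21->6, 22->7, 24->8, 26->9.5, 26->9.5, 29->11.5, 29->11.5, 30->13, 32->14, 34->15
Step 2: Rank sum for X: R1 = 1 + 2.5 + 4 + 7 + 9.5 + 11.5 + 13 = 48.5.
Step 3: U_X = R1 - n1(n1+1)/2 = 48.5 - 7*8/2 = 48.5 - 28 = 20.5.
       U_Y = n1*n2 - U_X = 56 - 20.5 = 35.5.
Step 4: Ties are present, so use the tie-corrected normal approximation (with continuity correction) for the p-value.
Step 5: p-value = 0.416636; compare to alpha = 0.05. fail to reject H0.

U_X = 20.5, p = 0.416636, fail to reject H0 at alpha = 0.05.


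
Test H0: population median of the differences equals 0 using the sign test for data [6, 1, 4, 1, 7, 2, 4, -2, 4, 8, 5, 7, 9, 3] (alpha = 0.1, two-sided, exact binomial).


Step 1: Discard zero differences. Original n = 14; n_eff = number of nonzero differences = 14.
Nonzero differences (with sign): +6, +1, +4, +1, +7, +2, +4, -2, +4, +8, +5, +7, +9, +3
Step 2: Count signs: positive = 13, negative = 1.
Step 3: Under H0: P(positive) = 0.5, so the number of positives S ~ Bin(14, 0.5).
Step 4: Two-sided exact p-value = sum of Bin(14,0.5) probabilities at or below the observed probability = 0.001831.
Step 5: alpha = 0.1. reject H0.

n_eff = 14, pos = 13, neg = 1, p = 0.001831, reject H0.


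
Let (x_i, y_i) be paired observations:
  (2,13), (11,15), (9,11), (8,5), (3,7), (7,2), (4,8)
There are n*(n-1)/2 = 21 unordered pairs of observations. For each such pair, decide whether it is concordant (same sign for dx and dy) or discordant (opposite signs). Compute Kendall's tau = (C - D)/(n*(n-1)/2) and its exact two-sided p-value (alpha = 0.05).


Step 1: Enumerate the 21 unordered pairs (i,j) with i<j and classify each by sign(x_j-x_i) * sign(y_j-y_i).
  (1,2):dx=+9,dy=+2->C; (1,3):dx=+7,dy=-2->D; (1,4):dx=+6,dy=-8->D; (1,5):dx=+1,dy=-6->D
  (1,6):dx=+5,dy=-11->D; (1,7):dx=+2,dy=-5->D; (2,3):dx=-2,dy=-4->C; (2,4):dx=-3,dy=-10->C
  (2,5):dx=-8,dy=-8->C; (2,6):dx=-4,dy=-13->C; (2,7):dx=-7,dy=-7->C; (3,4):dx=-1,dy=-6->C
  (3,5):dx=-6,dy=-4->C; (3,6):dx=-2,dy=-9->C; (3,7):dx=-5,dy=-3->C; (4,5):dx=-5,dy=+2->D
  (4,6):dx=-1,dy=-3->C; (4,7):dx=-4,dy=+3->D; (5,6):dx=+4,dy=-5->D; (5,7):dx=+1,dy=+1->C
  (6,7):dx=-3,dy=+6->D
Step 2: C = 12, D = 9, total pairs = 21.
Step 3: tau = (C - D)/(n(n-1)/2) = (12 - 9)/21 = 0.142857.
Step 4: Exact two-sided p-value (enumerate n! = 5040 permutations of y under H0): p = 0.772619.
Step 5: alpha = 0.05. fail to reject H0.

tau_b = 0.1429 (C=12, D=9), p = 0.772619, fail to reject H0.


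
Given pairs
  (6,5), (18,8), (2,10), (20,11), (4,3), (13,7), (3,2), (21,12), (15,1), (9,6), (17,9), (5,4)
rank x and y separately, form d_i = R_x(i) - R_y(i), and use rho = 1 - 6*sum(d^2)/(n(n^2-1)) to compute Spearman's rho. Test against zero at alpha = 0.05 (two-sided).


Step 1: Rank x and y separately (midranks; no ties here).
rank(x): 6->5, 18->10, 2->1, 20->11, 4->3, 13->7, 3->2, 21->12, 15->8, 9->6, 17->9, 5->4
rank(y): 5->5, 8->8, 10->10, 11->11, 3->3, 7->7, 2->2, 12->12, 1->1, 6->6, 9->9, 4->4
Step 2: d_i = R_x(i) - R_y(i); compute d_i^2.
  (5-5)^2=0, (10-8)^2=4, (1-10)^2=81, (11-11)^2=0, (3-3)^2=0, (7-7)^2=0, (2-2)^2=0, (12-12)^2=0, (8-1)^2=49, (6-6)^2=0, (9-9)^2=0, (4-4)^2=0
sum(d^2) = 134.
Step 3: rho = 1 - 6*134 / (12*(12^2 - 1)) = 1 - 804/1716 = 0.531469.
Step 4: Under H0, t = rho * sqrt((n-2)/(1-rho^2)) = 1.9841 ~ t(10).
Step 5: Two-sided p-value from the t-distribution with 10 df = 0.075362.
Step 6: alpha = 0.05. fail to reject H0.

rho = 0.5315, p = 0.075362, fail to reject H0 at alpha = 0.05.


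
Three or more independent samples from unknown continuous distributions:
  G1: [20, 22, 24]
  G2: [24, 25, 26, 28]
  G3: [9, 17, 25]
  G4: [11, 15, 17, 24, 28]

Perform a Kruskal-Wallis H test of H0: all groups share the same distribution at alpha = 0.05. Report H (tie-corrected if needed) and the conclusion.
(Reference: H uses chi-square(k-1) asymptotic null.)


Step 1: Combine all N = 15 observations and assign midranks.
sorted (value, group, rank): (9,G3,1), (11,G4,2), (15,G4,3), (17,G3,4.5), (17,G4,4.5), (20,G1,6), (22,G1,7), (24,G1,9), (24,G2,9), (24,G4,9), (25,G2,11.5), (25,G3,11.5), (26,G2,13), (28,G2,14.5), (28,G4,14.5)
Step 2: Sum ranks within each group.
R_1 = 22 (n_1 = 3)
R_2 = 48 (n_2 = 4)
R_3 = 17 (n_3 = 3)
R_4 = 33 (n_4 = 5)
Step 3: H = 12/(N(N+1)) * sum(R_i^2/n_i) - 3(N+1)
     = 12/(15*16) * (22^2/3 + 48^2/4 + 17^2/3 + 33^2/5) - 3*16
     = 0.050000 * 1051.47 - 48
     = 4.573333.
Step 4: Ties present; correction factor C = 1 - 42/(15^3 - 15) = 0.987500. Corrected H = 4.573333 / 0.987500 = 4.631224.
Step 5: Under H0, H ~ chi^2(3); p-value = 0.200880.
Step 6: alpha = 0.05. fail to reject H0.

H = 4.6312, df = 3, p = 0.200880, fail to reject H0.


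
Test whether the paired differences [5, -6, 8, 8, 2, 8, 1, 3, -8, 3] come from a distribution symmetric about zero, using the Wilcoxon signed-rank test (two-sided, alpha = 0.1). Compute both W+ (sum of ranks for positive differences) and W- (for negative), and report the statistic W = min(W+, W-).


Step 1: Drop any zero differences (none here) and take |d_i|.
|d| = [5, 6, 8, 8, 2, 8, 1, 3, 8, 3]
Step 2: Midrank |d_i| (ties get averaged ranks).
ranks: |5|->5, |6|->6, |8|->8.5, |8|->8.5, |2|->2, |8|->8.5, |1|->1, |3|->3.5, |8|->8.5, |3|->3.5
Step 3: Attach original signs; sum ranks with positive sign and with negative sign.
W+ = 5 + 8.5 + 8.5 + 2 + 8.5 + 1 + 3.5 + 3.5 = 40.5
W- = 6 + 8.5 = 14.5
(Check: W+ + W- = 55 should equal n(n+1)/2 = 55.)
Step 4: Test statistic W = min(W+, W-) = 14.5.
Step 5: Ties in |d|, so use the tie-corrected normal approximation.
        E[W] = n(n+1)/4 = 10*11/4 = 27.5.
        Tie groups: |d|=3 (t=2), |d|=8 (t=4); sum(t^3 - t) = 66.
        Var[W] = n(n+1)(2n+1)/24 - sum(t^3-t)/48 = 2310/24 - 66/48 = 94.875.
        z = (W - E[W]) / sqrt(Var[W]) = (14.5 - 27.5) / 9.7404 = -1.3347.
        Two-sided p = 2*Phi(z) = 0.181991.
Step 6: alpha = 0.1. fail to reject H0.

W+ = 40.5, W- = 14.5, W = min = 14.5, p = 0.181991, fail to reject H0.


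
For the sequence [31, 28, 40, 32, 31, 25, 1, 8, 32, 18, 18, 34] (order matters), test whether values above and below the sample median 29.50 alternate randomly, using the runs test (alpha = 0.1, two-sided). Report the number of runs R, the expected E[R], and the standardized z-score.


Step 1: Compute median = 29.50; label A = above, B = below.
Labels in order: ABAAABBBABBA  (n_A = 6, n_B = 6)
Step 2: Count runs R = 7.
Step 3: Under H0 (random ordering), E[R] = 2*n_A*n_B/(n_A+n_B) + 1 = 2*6*6/12 + 1 = 7.0000.
        Var[R] = 2*n_A*n_B*(2*n_A*n_B - n_A - n_B) / ((n_A+n_B)^2 * (n_A+n_B-1)) = 4320/1584 = 2.7273.
        SD[R] = 1.6514.
Step 4: R = E[R], so z = 0 with no continuity correction.
Step 5: Two-sided p-value via normal approximation = 2*(1 - Phi(|z|)) = 1.000000.
Step 6: alpha = 0.1. fail to reject H0.

R = 7, z = 0.0000, p = 1.000000, fail to reject H0.


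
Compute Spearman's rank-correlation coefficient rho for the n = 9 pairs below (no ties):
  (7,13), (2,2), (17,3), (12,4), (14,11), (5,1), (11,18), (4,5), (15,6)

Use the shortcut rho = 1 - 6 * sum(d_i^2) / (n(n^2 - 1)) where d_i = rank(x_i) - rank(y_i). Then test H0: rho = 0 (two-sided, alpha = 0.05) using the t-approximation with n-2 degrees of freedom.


Step 1: Rank x and y separately (midranks; no ties here).
rank(x): 7->4, 2->1, 17->9, 12->6, 14->7, 5->3, 11->5, 4->2, 15->8
rank(y): 13->8, 2->2, 3->3, 4->4, 11->7, 1->1, 18->9, 5->5, 6->6
Step 2: d_i = R_x(i) - R_y(i); compute d_i^2.
  (4-8)^2=16, (1-2)^2=1, (9-3)^2=36, (6-4)^2=4, (7-7)^2=0, (3-1)^2=4, (5-9)^2=16, (2-5)^2=9, (8-6)^2=4
sum(d^2) = 90.
Step 3: rho = 1 - 6*90 / (9*(9^2 - 1)) = 1 - 540/720 = 0.250000.
Step 4: Under H0, t = rho * sqrt((n-2)/(1-rho^2)) = 0.6831 ~ t(7).
Step 5: Two-sided p-value from the t-distribution with 7 df = 0.516490.
Step 6: alpha = 0.05. fail to reject H0.

rho = 0.2500, p = 0.516490, fail to reject H0 at alpha = 0.05.
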